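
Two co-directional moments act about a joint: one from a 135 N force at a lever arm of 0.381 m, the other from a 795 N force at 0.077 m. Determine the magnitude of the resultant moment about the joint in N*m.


M = F1 * d1 + F2 * d2
M = 135 * 0.381 + 795 * 0.077
M = 51.4350 + 61.2150
M = 112.6500


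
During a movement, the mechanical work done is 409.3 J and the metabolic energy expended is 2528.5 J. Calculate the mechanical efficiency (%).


eta = (W_mech / E_meta) * 100
eta = (409.3 / 2528.5) * 100
ratio = 0.1619
eta = 16.1875


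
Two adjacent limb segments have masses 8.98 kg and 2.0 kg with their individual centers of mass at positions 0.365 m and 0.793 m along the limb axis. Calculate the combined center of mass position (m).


COM = (m1*x1 + m2*x2) / (m1 + m2)
COM = (8.98*0.365 + 2.0*0.793) / (8.98 + 2.0)
Numerator = 4.8637
Denominator = 10.9800
COM = 0.4430


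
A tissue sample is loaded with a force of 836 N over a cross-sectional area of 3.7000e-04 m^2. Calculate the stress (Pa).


stress = F / A
stress = 836 / 3.7000e-04
stress = 2.2595e+06


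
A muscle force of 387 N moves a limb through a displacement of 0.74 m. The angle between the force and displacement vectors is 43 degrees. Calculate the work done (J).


W = F * d * cos(theta)
theta = 43 deg = 0.7505 rad
cos(theta) = 0.7314
W = 387 * 0.74 * 0.7314
W = 209.4451


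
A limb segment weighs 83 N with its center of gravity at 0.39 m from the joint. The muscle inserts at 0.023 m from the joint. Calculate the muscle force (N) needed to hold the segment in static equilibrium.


F_muscle = W * d_load / d_muscle
F_muscle = 83 * 0.39 / 0.023
Numerator = 32.3700
F_muscle = 1407.3913


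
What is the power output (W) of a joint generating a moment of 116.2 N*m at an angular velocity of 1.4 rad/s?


P = M * omega
P = 116.2 * 1.4
P = 162.6800


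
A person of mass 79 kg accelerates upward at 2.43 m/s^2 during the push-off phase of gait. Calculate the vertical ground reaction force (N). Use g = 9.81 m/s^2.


GRF = m * (g + a)
GRF = 79 * (9.81 + 2.43)
GRF = 79 * 12.2400
GRF = 966.9600


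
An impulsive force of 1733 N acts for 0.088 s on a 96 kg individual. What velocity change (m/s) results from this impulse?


J = F * dt = 1733 * 0.088 = 152.5040 N*s
delta_v = J / m
delta_v = 152.5040 / 96
delta_v = 1.5886


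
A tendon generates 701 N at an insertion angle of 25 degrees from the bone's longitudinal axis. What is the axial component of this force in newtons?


F_eff = F_tendon * cos(theta)
theta = 25 deg = 0.4363 rad
cos(theta) = 0.9063
F_eff = 701 * 0.9063
F_eff = 635.3218


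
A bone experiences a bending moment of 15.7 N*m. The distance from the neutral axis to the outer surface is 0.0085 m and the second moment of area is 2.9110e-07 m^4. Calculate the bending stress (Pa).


sigma = M * c / I
sigma = 15.7 * 0.0085 / 2.9110e-07
M * c = 0.1335
sigma = 458433.5280


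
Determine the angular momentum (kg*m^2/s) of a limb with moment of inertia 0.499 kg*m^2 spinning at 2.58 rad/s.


L = I * omega
L = 0.499 * 2.58
L = 1.2874


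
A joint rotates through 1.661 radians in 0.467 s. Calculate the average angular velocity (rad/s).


omega = delta_theta / delta_t
omega = 1.661 / 0.467
omega = 3.5567


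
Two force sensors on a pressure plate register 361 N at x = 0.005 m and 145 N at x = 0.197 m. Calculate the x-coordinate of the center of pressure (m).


COP_x = (F1*x1 + F2*x2) / (F1 + F2)
COP_x = (361*0.005 + 145*0.197) / (361 + 145)
Numerator = 30.3700
Denominator = 506
COP_x = 0.0600


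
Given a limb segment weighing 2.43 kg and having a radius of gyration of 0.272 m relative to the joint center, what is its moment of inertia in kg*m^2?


I = m * k^2
I = 2.43 * 0.272^2
k^2 = 0.0740
I = 0.1798


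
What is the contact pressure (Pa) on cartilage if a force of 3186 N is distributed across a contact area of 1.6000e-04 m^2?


P = F / A
P = 3186 / 1.6000e-04
P = 1.9912e+07


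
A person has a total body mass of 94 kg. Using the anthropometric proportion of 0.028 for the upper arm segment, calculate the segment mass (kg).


m_segment = body_mass * fraction
m_segment = 94 * 0.028
m_segment = 2.6320


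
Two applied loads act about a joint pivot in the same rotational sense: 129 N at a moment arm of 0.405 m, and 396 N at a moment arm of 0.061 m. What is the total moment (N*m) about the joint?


M = F1 * d1 + F2 * d2
M = 129 * 0.405 + 396 * 0.061
M = 52.2450 + 24.1560
M = 76.4010


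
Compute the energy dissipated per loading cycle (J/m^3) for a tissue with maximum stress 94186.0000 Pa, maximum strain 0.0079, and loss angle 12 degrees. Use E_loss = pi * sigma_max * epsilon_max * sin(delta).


E_loss = pi * sigma_max * epsilon_max * sin(delta)
delta = 12 deg = 0.2094 rad
sin(delta) = 0.2079
E_loss = pi * 94186.0000 * 0.0079 * 0.2079
E_loss = 486.0067


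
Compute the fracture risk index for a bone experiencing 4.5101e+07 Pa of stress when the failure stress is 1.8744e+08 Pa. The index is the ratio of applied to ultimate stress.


FRI = applied / ultimate
FRI = 4.5101e+07 / 1.8744e+08
FRI = 0.2406


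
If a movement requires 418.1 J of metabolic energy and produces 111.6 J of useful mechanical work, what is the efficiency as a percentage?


eta = (W_mech / E_meta) * 100
eta = (111.6 / 418.1) * 100
ratio = 0.2669
eta = 26.6922


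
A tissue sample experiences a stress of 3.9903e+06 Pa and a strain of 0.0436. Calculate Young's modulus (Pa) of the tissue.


E = stress / strain
E = 3.9903e+06 / 0.0436
E = 9.1521e+07


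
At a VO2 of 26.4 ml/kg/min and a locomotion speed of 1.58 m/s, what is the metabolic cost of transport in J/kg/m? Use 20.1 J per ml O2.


Power per kg = VO2 * 20.1 / 60
Power per kg = 26.4 * 20.1 / 60 = 8.8440 W/kg
Cost = power_per_kg / speed
Cost = 8.8440 / 1.58
Cost = 5.5975


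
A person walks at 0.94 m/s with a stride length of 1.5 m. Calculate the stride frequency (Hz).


f = v / stride_length
f = 0.94 / 1.5
f = 0.6267


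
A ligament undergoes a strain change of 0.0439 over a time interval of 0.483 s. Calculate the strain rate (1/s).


strain_rate = delta_strain / delta_t
strain_rate = 0.0439 / 0.483
strain_rate = 0.0909


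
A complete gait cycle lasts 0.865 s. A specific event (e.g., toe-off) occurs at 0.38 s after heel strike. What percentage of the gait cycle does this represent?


pct = (event_time / cycle_time) * 100
pct = (0.38 / 0.865) * 100
ratio = 0.4393
pct = 43.9306


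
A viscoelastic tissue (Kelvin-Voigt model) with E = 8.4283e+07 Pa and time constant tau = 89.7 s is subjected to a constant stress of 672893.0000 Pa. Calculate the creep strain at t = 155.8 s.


epsilon(t) = (sigma/E) * (1 - exp(-t/tau))
sigma/E = 672893.0000 / 8.4283e+07 = 0.0080
exp(-t/tau) = exp(-155.8 / 89.7) = 0.1761
epsilon = 0.0080 * (1 - 0.1761)
epsilon = 0.0066


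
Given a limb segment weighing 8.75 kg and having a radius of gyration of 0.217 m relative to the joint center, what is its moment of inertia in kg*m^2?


I = m * k^2
I = 8.75 * 0.217^2
k^2 = 0.0471
I = 0.4120


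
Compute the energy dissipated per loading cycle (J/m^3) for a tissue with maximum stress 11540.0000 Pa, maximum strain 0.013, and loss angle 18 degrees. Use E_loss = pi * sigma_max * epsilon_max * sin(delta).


E_loss = pi * sigma_max * epsilon_max * sin(delta)
delta = 18 deg = 0.3142 rad
sin(delta) = 0.3090
E_loss = pi * 11540.0000 * 0.013 * 0.3090
E_loss = 145.6402


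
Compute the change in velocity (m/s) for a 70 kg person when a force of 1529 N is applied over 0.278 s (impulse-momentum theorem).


J = F * dt = 1529 * 0.278 = 425.0620 N*s
delta_v = J / m
delta_v = 425.0620 / 70
delta_v = 6.0723


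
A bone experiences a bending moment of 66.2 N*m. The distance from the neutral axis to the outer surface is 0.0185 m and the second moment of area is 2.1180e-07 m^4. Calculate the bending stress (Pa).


sigma = M * c / I
sigma = 66.2 * 0.0185 / 2.1180e-07
M * c = 1.2247
sigma = 5.7823e+06


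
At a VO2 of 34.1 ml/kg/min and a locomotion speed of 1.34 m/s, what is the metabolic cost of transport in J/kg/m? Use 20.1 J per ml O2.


Power per kg = VO2 * 20.1 / 60
Power per kg = 34.1 * 20.1 / 60 = 11.4235 W/kg
Cost = power_per_kg / speed
Cost = 11.4235 / 1.34
Cost = 8.5250


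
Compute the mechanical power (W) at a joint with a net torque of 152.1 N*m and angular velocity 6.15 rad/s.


P = M * omega
P = 152.1 * 6.15
P = 935.4150


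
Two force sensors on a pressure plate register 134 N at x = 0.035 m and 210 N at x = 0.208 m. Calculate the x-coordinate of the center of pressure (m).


COP_x = (F1*x1 + F2*x2) / (F1 + F2)
COP_x = (134*0.035 + 210*0.208) / (134 + 210)
Numerator = 48.3700
Denominator = 344
COP_x = 0.1406


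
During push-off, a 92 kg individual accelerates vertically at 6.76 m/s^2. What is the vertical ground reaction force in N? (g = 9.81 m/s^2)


GRF = m * (g + a)
GRF = 92 * (9.81 + 6.76)
GRF = 92 * 16.5700
GRF = 1524.4400


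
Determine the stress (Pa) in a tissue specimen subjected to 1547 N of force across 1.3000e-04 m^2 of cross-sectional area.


stress = F / A
stress = 1547 / 1.3000e-04
stress = 1.1900e+07


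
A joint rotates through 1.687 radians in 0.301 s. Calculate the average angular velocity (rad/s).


omega = delta_theta / delta_t
omega = 1.687 / 0.301
omega = 5.6047


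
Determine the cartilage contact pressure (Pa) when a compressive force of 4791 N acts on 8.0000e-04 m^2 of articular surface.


P = F / A
P = 4791 / 8.0000e-04
P = 5.9888e+06


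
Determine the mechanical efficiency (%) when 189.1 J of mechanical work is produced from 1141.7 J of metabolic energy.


eta = (W_mech / E_meta) * 100
eta = (189.1 / 1141.7) * 100
ratio = 0.1656
eta = 16.5630


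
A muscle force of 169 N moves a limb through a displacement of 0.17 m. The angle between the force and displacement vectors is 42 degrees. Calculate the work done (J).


W = F * d * cos(theta)
theta = 42 deg = 0.7330 rad
cos(theta) = 0.7431
W = 169 * 0.17 * 0.7431
W = 21.3506


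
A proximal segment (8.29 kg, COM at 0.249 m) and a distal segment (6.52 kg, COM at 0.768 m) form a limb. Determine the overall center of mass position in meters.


COM = (m1*x1 + m2*x2) / (m1 + m2)
COM = (8.29*0.249 + 6.52*0.768) / (8.29 + 6.52)
Numerator = 7.0716
Denominator = 14.8100
COM = 0.4775


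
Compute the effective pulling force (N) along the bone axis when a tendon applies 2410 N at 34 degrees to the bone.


F_eff = F_tendon * cos(theta)
theta = 34 deg = 0.5934 rad
cos(theta) = 0.8290
F_eff = 2410 * 0.8290
F_eff = 1997.9805


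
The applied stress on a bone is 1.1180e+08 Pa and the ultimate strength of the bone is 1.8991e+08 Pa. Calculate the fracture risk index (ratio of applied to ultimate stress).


FRI = applied / ultimate
FRI = 1.1180e+08 / 1.8991e+08
FRI = 0.5887


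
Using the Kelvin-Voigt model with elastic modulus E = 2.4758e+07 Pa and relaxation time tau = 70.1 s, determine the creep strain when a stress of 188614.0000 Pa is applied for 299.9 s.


epsilon(t) = (sigma/E) * (1 - exp(-t/tau))
sigma/E = 188614.0000 / 2.4758e+07 = 0.0076
exp(-t/tau) = exp(-299.9 / 70.1) = 0.0139
epsilon = 0.0076 * (1 - 0.0139)
epsilon = 0.0075


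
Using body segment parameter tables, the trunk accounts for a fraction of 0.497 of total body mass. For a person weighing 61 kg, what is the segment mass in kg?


m_segment = body_mass * fraction
m_segment = 61 * 0.497
m_segment = 30.3170


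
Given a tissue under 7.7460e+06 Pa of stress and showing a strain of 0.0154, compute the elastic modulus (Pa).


E = stress / strain
E = 7.7460e+06 / 0.0154
E = 5.0299e+08


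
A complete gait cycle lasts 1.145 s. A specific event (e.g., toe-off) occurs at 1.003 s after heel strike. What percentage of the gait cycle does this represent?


pct = (event_time / cycle_time) * 100
pct = (1.003 / 1.145) * 100
ratio = 0.8760
pct = 87.5983


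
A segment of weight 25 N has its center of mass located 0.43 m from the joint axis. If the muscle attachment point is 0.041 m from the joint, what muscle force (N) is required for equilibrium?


F_muscle = W * d_load / d_muscle
F_muscle = 25 * 0.43 / 0.041
Numerator = 10.7500
F_muscle = 262.1951


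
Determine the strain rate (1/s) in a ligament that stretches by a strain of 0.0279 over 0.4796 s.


strain_rate = delta_strain / delta_t
strain_rate = 0.0279 / 0.4796
strain_rate = 0.0582


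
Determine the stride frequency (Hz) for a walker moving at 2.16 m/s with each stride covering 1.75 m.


f = v / stride_length
f = 2.16 / 1.75
f = 1.2343


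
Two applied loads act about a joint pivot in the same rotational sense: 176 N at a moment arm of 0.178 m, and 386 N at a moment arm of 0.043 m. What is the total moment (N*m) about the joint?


M = F1 * d1 + F2 * d2
M = 176 * 0.178 + 386 * 0.043
M = 31.3280 + 16.5980
M = 47.9260


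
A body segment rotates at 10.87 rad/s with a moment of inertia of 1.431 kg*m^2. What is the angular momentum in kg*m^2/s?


L = I * omega
L = 1.431 * 10.87
L = 15.5550


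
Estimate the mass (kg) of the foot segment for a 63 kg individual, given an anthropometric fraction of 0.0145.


m_segment = body_mass * fraction
m_segment = 63 * 0.0145
m_segment = 0.9135


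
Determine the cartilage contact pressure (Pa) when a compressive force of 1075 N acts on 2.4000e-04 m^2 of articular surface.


P = F / A
P = 1075 / 2.4000e-04
P = 4.4792e+06


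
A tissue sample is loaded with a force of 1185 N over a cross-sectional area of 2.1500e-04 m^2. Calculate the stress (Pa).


stress = F / A
stress = 1185 / 2.1500e-04
stress = 5.5116e+06


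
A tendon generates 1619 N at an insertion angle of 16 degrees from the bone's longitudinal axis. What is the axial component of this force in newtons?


F_eff = F_tendon * cos(theta)
theta = 16 deg = 0.2793 rad
cos(theta) = 0.9613
F_eff = 1619 * 0.9613
F_eff = 1556.2827


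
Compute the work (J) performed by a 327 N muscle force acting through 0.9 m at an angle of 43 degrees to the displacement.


W = F * d * cos(theta)
theta = 43 deg = 0.7505 rad
cos(theta) = 0.7314
W = 327 * 0.9 * 0.7314
W = 215.2374


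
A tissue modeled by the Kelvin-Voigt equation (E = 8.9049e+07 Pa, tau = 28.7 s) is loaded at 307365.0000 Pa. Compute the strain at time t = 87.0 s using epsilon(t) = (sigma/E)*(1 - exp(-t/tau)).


epsilon(t) = (sigma/E) * (1 - exp(-t/tau))
sigma/E = 307365.0000 / 8.9049e+07 = 0.0035
exp(-t/tau) = exp(-87.0 / 28.7) = 0.0483
epsilon = 0.0035 * (1 - 0.0483)
epsilon = 0.0033


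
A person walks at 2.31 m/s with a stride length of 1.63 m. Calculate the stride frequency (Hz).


f = v / stride_length
f = 2.31 / 1.63
f = 1.4172


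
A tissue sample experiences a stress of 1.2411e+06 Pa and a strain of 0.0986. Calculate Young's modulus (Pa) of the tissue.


E = stress / strain
E = 1.2411e+06 / 0.0986
E = 1.2587e+07


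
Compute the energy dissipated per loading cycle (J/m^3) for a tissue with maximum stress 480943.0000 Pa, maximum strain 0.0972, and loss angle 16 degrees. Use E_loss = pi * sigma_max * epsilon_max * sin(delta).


E_loss = pi * sigma_max * epsilon_max * sin(delta)
delta = 16 deg = 0.2793 rad
sin(delta) = 0.2756
E_loss = pi * 480943.0000 * 0.0972 * 0.2756
E_loss = 40480.6820


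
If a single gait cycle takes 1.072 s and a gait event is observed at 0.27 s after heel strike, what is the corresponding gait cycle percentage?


pct = (event_time / cycle_time) * 100
pct = (0.27 / 1.072) * 100
ratio = 0.2519
pct = 25.1866


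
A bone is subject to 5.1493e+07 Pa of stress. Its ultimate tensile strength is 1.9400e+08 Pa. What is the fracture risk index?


FRI = applied / ultimate
FRI = 5.1493e+07 / 1.9400e+08
FRI = 0.2654


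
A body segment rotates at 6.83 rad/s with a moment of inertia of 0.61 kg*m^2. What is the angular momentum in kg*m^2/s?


L = I * omega
L = 0.61 * 6.83
L = 4.1663


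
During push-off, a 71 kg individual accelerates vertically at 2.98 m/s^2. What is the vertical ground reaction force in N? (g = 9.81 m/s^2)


GRF = m * (g + a)
GRF = 71 * (9.81 + 2.98)
GRF = 71 * 12.7900
GRF = 908.0900


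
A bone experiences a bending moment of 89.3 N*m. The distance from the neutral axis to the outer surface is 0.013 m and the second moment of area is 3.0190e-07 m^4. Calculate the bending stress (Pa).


sigma = M * c / I
sigma = 89.3 * 0.013 / 3.0190e-07
M * c = 1.1609
sigma = 3.8453e+06


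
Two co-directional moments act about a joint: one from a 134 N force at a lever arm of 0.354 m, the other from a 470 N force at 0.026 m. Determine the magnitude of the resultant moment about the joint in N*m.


M = F1 * d1 + F2 * d2
M = 134 * 0.354 + 470 * 0.026
M = 47.4360 + 12.2200
M = 59.6560


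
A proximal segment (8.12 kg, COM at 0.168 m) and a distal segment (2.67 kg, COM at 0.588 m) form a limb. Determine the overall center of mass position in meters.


COM = (m1*x1 + m2*x2) / (m1 + m2)
COM = (8.12*0.168 + 2.67*0.588) / (8.12 + 2.67)
Numerator = 2.9341
Denominator = 10.7900
COM = 0.2719


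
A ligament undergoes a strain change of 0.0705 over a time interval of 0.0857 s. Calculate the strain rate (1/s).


strain_rate = delta_strain / delta_t
strain_rate = 0.0705 / 0.0857
strain_rate = 0.8226


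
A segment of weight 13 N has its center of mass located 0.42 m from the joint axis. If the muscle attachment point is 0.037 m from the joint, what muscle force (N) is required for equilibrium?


F_muscle = W * d_load / d_muscle
F_muscle = 13 * 0.42 / 0.037
Numerator = 5.4600
F_muscle = 147.5676


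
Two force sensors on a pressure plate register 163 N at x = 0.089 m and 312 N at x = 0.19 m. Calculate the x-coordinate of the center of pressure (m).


COP_x = (F1*x1 + F2*x2) / (F1 + F2)
COP_x = (163*0.089 + 312*0.19) / (163 + 312)
Numerator = 73.7870
Denominator = 475
COP_x = 0.1553


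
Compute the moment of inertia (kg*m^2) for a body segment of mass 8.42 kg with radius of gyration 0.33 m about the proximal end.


I = m * k^2
I = 8.42 * 0.33^2
k^2 = 0.1089
I = 0.9169


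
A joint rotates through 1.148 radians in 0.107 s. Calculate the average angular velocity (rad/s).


omega = delta_theta / delta_t
omega = 1.148 / 0.107
omega = 10.7290


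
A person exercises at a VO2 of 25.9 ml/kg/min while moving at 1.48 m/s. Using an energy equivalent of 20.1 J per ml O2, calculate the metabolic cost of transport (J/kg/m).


Power per kg = VO2 * 20.1 / 60
Power per kg = 25.9 * 20.1 / 60 = 8.6765 W/kg
Cost = power_per_kg / speed
Cost = 8.6765 / 1.48
Cost = 5.8625


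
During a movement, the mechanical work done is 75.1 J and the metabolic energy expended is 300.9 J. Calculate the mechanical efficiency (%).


eta = (W_mech / E_meta) * 100
eta = (75.1 / 300.9) * 100
ratio = 0.2496
eta = 24.9585


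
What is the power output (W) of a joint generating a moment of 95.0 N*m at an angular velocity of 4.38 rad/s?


P = M * omega
P = 95.0 * 4.38
P = 416.1000


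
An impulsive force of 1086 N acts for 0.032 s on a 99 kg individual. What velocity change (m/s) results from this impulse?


J = F * dt = 1086 * 0.032 = 34.7520 N*s
delta_v = J / m
delta_v = 34.7520 / 99
delta_v = 0.3510


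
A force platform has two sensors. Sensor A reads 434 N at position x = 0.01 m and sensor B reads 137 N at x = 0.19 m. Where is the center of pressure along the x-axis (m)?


COP_x = (F1*x1 + F2*x2) / (F1 + F2)
COP_x = (434*0.01 + 137*0.19) / (434 + 137)
Numerator = 30.3700
Denominator = 571
COP_x = 0.0532


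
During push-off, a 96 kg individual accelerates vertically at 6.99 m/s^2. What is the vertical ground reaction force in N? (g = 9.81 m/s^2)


GRF = m * (g + a)
GRF = 96 * (9.81 + 6.99)
GRF = 96 * 16.8000
GRF = 1612.8000


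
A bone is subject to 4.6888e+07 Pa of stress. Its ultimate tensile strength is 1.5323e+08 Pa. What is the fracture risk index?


FRI = applied / ultimate
FRI = 4.6888e+07 / 1.5323e+08
FRI = 0.3060


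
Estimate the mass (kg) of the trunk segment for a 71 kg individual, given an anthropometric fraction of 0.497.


m_segment = body_mass * fraction
m_segment = 71 * 0.497
m_segment = 35.2870


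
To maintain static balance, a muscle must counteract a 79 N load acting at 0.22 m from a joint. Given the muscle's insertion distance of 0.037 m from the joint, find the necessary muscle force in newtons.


F_muscle = W * d_load / d_muscle
F_muscle = 79 * 0.22 / 0.037
Numerator = 17.3800
F_muscle = 469.7297


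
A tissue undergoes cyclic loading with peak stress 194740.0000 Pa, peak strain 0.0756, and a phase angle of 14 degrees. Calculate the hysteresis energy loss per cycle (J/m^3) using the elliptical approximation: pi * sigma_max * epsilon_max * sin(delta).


E_loss = pi * sigma_max * epsilon_max * sin(delta)
delta = 14 deg = 0.2443 rad
sin(delta) = 0.2419
E_loss = pi * 194740.0000 * 0.0756 * 0.2419
E_loss = 11189.2766


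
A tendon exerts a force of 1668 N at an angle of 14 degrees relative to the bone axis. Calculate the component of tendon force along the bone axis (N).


F_eff = F_tendon * cos(theta)
theta = 14 deg = 0.2443 rad
cos(theta) = 0.9703
F_eff = 1668 * 0.9703
F_eff = 1618.4533


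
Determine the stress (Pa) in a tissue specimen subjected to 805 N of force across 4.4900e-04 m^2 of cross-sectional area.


stress = F / A
stress = 805 / 4.4900e-04
stress = 1.7929e+06


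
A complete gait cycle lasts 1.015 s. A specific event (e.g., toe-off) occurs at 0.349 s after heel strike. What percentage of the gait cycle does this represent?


pct = (event_time / cycle_time) * 100
pct = (0.349 / 1.015) * 100
ratio = 0.3438
pct = 34.3842


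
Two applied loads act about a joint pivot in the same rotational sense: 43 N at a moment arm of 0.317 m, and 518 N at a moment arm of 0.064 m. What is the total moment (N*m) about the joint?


M = F1 * d1 + F2 * d2
M = 43 * 0.317 + 518 * 0.064
M = 13.6310 + 33.1520
M = 46.7830


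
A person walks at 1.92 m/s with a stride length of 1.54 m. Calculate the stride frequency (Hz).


f = v / stride_length
f = 1.92 / 1.54
f = 1.2468


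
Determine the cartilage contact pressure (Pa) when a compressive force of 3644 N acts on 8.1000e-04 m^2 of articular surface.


P = F / A
P = 3644 / 8.1000e-04
P = 4.4988e+06


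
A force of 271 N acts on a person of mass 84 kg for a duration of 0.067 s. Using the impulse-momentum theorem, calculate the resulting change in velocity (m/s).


J = F * dt = 271 * 0.067 = 18.1570 N*s
delta_v = J / m
delta_v = 18.1570 / 84
delta_v = 0.2162


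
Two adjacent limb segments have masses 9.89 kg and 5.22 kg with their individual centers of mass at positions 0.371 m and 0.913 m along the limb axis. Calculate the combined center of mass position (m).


COM = (m1*x1 + m2*x2) / (m1 + m2)
COM = (9.89*0.371 + 5.22*0.913) / (9.89 + 5.22)
Numerator = 8.4351
Denominator = 15.1100
COM = 0.5582


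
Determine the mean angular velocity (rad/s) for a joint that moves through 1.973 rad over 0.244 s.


omega = delta_theta / delta_t
omega = 1.973 / 0.244
omega = 8.0861


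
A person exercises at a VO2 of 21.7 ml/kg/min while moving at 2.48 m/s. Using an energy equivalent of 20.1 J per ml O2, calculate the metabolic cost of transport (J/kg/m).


Power per kg = VO2 * 20.1 / 60
Power per kg = 21.7 * 20.1 / 60 = 7.2695 W/kg
Cost = power_per_kg / speed
Cost = 7.2695 / 2.48
Cost = 2.9312


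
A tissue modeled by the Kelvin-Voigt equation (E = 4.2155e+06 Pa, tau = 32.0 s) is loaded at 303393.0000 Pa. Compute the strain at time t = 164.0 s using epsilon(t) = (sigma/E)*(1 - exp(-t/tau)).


epsilon(t) = (sigma/E) * (1 - exp(-t/tau))
sigma/E = 303393.0000 / 4.2155e+06 = 0.0720
exp(-t/tau) = exp(-164.0 / 32.0) = 0.0059
epsilon = 0.0720 * (1 - 0.0059)
epsilon = 0.0715


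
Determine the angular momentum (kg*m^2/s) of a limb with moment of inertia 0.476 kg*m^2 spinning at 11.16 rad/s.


L = I * omega
L = 0.476 * 11.16
L = 5.3122


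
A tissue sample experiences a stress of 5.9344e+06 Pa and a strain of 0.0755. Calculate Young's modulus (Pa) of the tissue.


E = stress / strain
E = 5.9344e+06 / 0.0755
E = 7.8601e+07


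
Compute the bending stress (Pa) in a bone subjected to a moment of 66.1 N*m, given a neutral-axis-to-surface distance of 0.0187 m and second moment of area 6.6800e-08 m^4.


sigma = M * c / I
sigma = 66.1 * 0.0187 / 6.6800e-08
M * c = 1.2361
sigma = 1.8504e+07


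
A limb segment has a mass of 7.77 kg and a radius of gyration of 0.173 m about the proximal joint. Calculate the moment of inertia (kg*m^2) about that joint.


I = m * k^2
I = 7.77 * 0.173^2
k^2 = 0.0299
I = 0.2325


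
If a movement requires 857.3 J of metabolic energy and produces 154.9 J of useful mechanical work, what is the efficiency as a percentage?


eta = (W_mech / E_meta) * 100
eta = (154.9 / 857.3) * 100
ratio = 0.1807
eta = 18.0684


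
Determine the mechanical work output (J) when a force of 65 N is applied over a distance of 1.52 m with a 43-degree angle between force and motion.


W = F * d * cos(theta)
theta = 43 deg = 0.7505 rad
cos(theta) = 0.7314
W = 65 * 1.52 * 0.7314
W = 72.2577


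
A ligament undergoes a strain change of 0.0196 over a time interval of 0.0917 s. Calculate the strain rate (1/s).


strain_rate = delta_strain / delta_t
strain_rate = 0.0196 / 0.0917
strain_rate = 0.2137


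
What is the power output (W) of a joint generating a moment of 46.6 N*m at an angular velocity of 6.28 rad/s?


P = M * omega
P = 46.6 * 6.28
P = 292.6480


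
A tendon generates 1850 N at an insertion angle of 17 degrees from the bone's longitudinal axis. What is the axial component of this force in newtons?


F_eff = F_tendon * cos(theta)
theta = 17 deg = 0.2967 rad
cos(theta) = 0.9563
F_eff = 1850 * 0.9563
F_eff = 1769.1638


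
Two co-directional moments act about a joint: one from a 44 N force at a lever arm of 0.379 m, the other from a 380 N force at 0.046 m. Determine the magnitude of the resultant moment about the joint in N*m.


M = F1 * d1 + F2 * d2
M = 44 * 0.379 + 380 * 0.046
M = 16.6760 + 17.4800
M = 34.1560


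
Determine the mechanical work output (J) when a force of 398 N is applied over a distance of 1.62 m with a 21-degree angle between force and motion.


W = F * d * cos(theta)
theta = 21 deg = 0.3665 rad
cos(theta) = 0.9336
W = 398 * 1.62 * 0.9336
W = 601.9353


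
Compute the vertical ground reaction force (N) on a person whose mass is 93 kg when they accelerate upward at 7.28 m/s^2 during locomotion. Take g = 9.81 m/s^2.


GRF = m * (g + a)
GRF = 93 * (9.81 + 7.28)
GRF = 93 * 17.0900
GRF = 1589.3700


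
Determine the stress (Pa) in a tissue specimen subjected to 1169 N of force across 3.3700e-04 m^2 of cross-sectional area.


stress = F / A
stress = 1169 / 3.3700e-04
stress = 3.4688e+06


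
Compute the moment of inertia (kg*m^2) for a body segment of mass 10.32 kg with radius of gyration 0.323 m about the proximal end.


I = m * k^2
I = 10.32 * 0.323^2
k^2 = 0.1043
I = 1.0767


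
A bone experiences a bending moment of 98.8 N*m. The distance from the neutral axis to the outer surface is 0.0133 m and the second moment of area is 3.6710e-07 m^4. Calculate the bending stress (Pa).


sigma = M * c / I
sigma = 98.8 * 0.0133 / 3.6710e-07
M * c = 1.3140
sigma = 3.5795e+06


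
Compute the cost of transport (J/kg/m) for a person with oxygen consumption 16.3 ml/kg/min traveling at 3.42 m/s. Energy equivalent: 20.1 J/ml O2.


Power per kg = VO2 * 20.1 / 60
Power per kg = 16.3 * 20.1 / 60 = 5.4605 W/kg
Cost = power_per_kg / speed
Cost = 5.4605 / 3.42
Cost = 1.5966


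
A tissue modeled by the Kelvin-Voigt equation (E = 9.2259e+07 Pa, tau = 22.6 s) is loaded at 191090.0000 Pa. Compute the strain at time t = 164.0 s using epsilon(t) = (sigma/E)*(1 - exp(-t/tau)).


epsilon(t) = (sigma/E) * (1 - exp(-t/tau))
sigma/E = 191090.0000 / 9.2259e+07 = 0.0021
exp(-t/tau) = exp(-164.0 / 22.6) = 7.0548e-04
epsilon = 0.0021 * (1 - 7.0548e-04)
epsilon = 0.0021


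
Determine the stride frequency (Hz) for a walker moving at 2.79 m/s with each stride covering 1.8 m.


f = v / stride_length
f = 2.79 / 1.8
f = 1.5500


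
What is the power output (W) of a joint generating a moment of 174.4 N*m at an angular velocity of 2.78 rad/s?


P = M * omega
P = 174.4 * 2.78
P = 484.8320


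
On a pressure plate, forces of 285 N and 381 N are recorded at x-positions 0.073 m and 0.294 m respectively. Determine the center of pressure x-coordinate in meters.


COP_x = (F1*x1 + F2*x2) / (F1 + F2)
COP_x = (285*0.073 + 381*0.294) / (285 + 381)
Numerator = 132.8190
Denominator = 666
COP_x = 0.1994


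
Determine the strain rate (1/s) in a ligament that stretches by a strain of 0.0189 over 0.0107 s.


strain_rate = delta_strain / delta_t
strain_rate = 0.0189 / 0.0107
strain_rate = 1.7664


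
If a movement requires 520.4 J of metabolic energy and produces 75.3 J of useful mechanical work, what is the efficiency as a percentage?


eta = (W_mech / E_meta) * 100
eta = (75.3 / 520.4) * 100
ratio = 0.1447
eta = 14.4696


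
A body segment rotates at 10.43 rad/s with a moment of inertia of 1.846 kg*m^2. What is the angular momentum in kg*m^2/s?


L = I * omega
L = 1.846 * 10.43
L = 19.2538


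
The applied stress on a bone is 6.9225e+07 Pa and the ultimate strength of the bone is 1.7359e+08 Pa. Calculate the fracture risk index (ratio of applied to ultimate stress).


FRI = applied / ultimate
FRI = 6.9225e+07 / 1.7359e+08
FRI = 0.3988


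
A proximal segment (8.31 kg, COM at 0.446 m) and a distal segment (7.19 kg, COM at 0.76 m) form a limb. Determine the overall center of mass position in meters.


COM = (m1*x1 + m2*x2) / (m1 + m2)
COM = (8.31*0.446 + 7.19*0.76) / (8.31 + 7.19)
Numerator = 9.1707
Denominator = 15.5000
COM = 0.5917


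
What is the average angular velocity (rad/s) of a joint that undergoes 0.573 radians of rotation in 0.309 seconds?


omega = delta_theta / delta_t
omega = 0.573 / 0.309
omega = 1.8544


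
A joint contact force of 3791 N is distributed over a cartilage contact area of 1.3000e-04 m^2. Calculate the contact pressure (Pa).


P = F / A
P = 3791 / 1.3000e-04
P = 2.9162e+07


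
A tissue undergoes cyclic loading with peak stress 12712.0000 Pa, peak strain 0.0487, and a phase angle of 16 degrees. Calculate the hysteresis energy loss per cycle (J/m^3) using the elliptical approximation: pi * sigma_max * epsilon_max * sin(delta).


E_loss = pi * sigma_max * epsilon_max * sin(delta)
delta = 16 deg = 0.2793 rad
sin(delta) = 0.2756
E_loss = pi * 12712.0000 * 0.0487 * 0.2756
E_loss = 536.0815


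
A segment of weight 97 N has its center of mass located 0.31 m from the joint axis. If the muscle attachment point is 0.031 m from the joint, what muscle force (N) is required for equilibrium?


F_muscle = W * d_load / d_muscle
F_muscle = 97 * 0.31 / 0.031
Numerator = 30.0700
F_muscle = 970.0000


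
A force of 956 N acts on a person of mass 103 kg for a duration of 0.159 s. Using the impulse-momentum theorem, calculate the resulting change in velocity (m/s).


J = F * dt = 956 * 0.159 = 152.0040 N*s
delta_v = J / m
delta_v = 152.0040 / 103
delta_v = 1.4758


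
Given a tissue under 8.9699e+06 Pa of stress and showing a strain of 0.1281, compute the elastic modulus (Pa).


E = stress / strain
E = 8.9699e+06 / 0.1281
E = 7.0023e+07


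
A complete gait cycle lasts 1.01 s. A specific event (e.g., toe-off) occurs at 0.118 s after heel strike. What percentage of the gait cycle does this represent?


pct = (event_time / cycle_time) * 100
pct = (0.118 / 1.01) * 100
ratio = 0.1168
pct = 11.6832


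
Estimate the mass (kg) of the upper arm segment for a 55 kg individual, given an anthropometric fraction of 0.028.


m_segment = body_mass * fraction
m_segment = 55 * 0.028
m_segment = 1.5400


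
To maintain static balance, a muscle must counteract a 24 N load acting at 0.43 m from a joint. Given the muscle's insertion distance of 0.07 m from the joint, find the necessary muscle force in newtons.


F_muscle = W * d_load / d_muscle
F_muscle = 24 * 0.43 / 0.07
Numerator = 10.3200
F_muscle = 147.4286


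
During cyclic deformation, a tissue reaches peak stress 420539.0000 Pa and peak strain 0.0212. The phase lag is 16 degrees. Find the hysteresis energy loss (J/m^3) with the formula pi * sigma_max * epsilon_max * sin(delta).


E_loss = pi * sigma_max * epsilon_max * sin(delta)
delta = 16 deg = 0.2793 rad
sin(delta) = 0.2756
E_loss = pi * 420539.0000 * 0.0212 * 0.2756
E_loss = 7720.2273


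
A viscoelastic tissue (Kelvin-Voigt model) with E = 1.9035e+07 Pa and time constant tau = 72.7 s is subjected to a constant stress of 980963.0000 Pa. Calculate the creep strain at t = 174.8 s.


epsilon(t) = (sigma/E) * (1 - exp(-t/tau))
sigma/E = 980963.0000 / 1.9035e+07 = 0.0515
exp(-t/tau) = exp(-174.8 / 72.7) = 0.0903
epsilon = 0.0515 * (1 - 0.0903)
epsilon = 0.0469


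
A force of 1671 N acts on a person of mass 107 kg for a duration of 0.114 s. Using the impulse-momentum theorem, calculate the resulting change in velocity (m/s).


J = F * dt = 1671 * 0.114 = 190.4940 N*s
delta_v = J / m
delta_v = 190.4940 / 107
delta_v = 1.7803


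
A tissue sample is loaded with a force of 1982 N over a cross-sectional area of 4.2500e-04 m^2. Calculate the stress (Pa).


stress = F / A
stress = 1982 / 4.2500e-04
stress = 4.6635e+06


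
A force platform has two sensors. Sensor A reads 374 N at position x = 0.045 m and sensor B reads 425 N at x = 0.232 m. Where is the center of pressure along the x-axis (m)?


COP_x = (F1*x1 + F2*x2) / (F1 + F2)
COP_x = (374*0.045 + 425*0.232) / (374 + 425)
Numerator = 115.4300
Denominator = 799
COP_x = 0.1445


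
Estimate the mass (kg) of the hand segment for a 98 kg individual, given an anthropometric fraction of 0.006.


m_segment = body_mass * fraction
m_segment = 98 * 0.006
m_segment = 0.5880


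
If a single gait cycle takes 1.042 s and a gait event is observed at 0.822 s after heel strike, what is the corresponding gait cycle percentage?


pct = (event_time / cycle_time) * 100
pct = (0.822 / 1.042) * 100
ratio = 0.7889
pct = 78.8868


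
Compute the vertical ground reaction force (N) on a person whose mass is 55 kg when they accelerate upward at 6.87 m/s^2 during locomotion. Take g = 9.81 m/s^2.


GRF = m * (g + a)
GRF = 55 * (9.81 + 6.87)
GRF = 55 * 16.6800
GRF = 917.4000


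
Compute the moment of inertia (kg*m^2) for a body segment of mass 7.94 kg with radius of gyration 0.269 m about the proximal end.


I = m * k^2
I = 7.94 * 0.269^2
k^2 = 0.0724
I = 0.5745


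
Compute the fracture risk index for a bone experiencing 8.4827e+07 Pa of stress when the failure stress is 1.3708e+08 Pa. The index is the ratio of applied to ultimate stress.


FRI = applied / ultimate
FRI = 8.4827e+07 / 1.3708e+08
FRI = 0.6188


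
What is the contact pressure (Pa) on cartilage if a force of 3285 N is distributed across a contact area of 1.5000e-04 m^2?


P = F / A
P = 3285 / 1.5000e-04
P = 2.1900e+07


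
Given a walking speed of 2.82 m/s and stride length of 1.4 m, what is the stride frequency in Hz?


f = v / stride_length
f = 2.82 / 1.4
f = 2.0143


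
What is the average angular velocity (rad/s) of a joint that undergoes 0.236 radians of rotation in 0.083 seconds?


omega = delta_theta / delta_t
omega = 0.236 / 0.083
omega = 2.8434


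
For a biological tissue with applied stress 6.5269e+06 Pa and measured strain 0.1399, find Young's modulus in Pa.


E = stress / strain
E = 6.5269e+06 / 0.1399
E = 4.6654e+07


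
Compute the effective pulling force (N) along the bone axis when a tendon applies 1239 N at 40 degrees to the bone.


F_eff = F_tendon * cos(theta)
theta = 40 deg = 0.6981 rad
cos(theta) = 0.7660
F_eff = 1239 * 0.7660
F_eff = 949.1291


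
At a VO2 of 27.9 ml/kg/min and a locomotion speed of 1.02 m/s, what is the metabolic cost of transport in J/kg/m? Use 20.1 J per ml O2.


Power per kg = VO2 * 20.1 / 60
Power per kg = 27.9 * 20.1 / 60 = 9.3465 W/kg
Cost = power_per_kg / speed
Cost = 9.3465 / 1.02
Cost = 9.1632


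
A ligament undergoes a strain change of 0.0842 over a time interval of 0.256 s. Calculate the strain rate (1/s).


strain_rate = delta_strain / delta_t
strain_rate = 0.0842 / 0.256
strain_rate = 0.3289


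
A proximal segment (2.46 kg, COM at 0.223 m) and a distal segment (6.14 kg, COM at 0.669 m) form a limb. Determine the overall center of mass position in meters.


COM = (m1*x1 + m2*x2) / (m1 + m2)
COM = (2.46*0.223 + 6.14*0.669) / (2.46 + 6.14)
Numerator = 4.6562
Denominator = 8.6000
COM = 0.5414


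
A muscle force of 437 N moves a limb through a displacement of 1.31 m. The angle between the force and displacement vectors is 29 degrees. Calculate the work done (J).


W = F * d * cos(theta)
theta = 29 deg = 0.5061 rad
cos(theta) = 0.8746
W = 437 * 1.31 * 0.8746
W = 500.6935


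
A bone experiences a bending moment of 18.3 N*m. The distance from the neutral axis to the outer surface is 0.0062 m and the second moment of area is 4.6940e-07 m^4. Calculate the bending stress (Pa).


sigma = M * c / I
sigma = 18.3 * 0.0062 / 4.6940e-07
M * c = 0.1135
sigma = 241712.8249


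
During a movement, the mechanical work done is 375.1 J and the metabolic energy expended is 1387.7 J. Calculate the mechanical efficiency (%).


eta = (W_mech / E_meta) * 100
eta = (375.1 / 1387.7) * 100
ratio = 0.2703
eta = 27.0303


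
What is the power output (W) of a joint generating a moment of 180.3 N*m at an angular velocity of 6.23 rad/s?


P = M * omega
P = 180.3 * 6.23
P = 1123.2690


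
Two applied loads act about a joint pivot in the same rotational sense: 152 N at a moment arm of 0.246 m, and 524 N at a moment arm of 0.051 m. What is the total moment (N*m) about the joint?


M = F1 * d1 + F2 * d2
M = 152 * 0.246 + 524 * 0.051
M = 37.3920 + 26.7240
M = 64.1160


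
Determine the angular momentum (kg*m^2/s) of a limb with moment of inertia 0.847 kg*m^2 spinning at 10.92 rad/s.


L = I * omega
L = 0.847 * 10.92
L = 9.2492


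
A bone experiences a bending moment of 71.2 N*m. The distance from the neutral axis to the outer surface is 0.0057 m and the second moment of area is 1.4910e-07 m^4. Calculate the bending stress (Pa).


sigma = M * c / I
sigma = 71.2 * 0.0057 / 1.4910e-07
M * c = 0.4058
sigma = 2.7219e+06


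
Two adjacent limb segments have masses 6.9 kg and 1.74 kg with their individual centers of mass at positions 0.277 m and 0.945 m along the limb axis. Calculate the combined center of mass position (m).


COM = (m1*x1 + m2*x2) / (m1 + m2)
COM = (6.9*0.277 + 1.74*0.945) / (6.9 + 1.74)
Numerator = 3.5556
Denominator = 8.6400
COM = 0.4115


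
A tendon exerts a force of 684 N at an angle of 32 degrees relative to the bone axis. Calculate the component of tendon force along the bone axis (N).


F_eff = F_tendon * cos(theta)
theta = 32 deg = 0.5585 rad
cos(theta) = 0.8480
F_eff = 684 * 0.8480
F_eff = 580.0649


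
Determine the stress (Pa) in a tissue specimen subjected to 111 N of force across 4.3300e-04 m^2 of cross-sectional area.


stress = F / A
stress = 111 / 4.3300e-04
stress = 256351.0393


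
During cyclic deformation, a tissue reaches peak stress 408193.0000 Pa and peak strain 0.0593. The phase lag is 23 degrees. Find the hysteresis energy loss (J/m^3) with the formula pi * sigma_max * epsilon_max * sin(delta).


E_loss = pi * sigma_max * epsilon_max * sin(delta)
delta = 23 deg = 0.4014 rad
sin(delta) = 0.3907
E_loss = pi * 408193.0000 * 0.0593 * 0.3907
E_loss = 29713.1114
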